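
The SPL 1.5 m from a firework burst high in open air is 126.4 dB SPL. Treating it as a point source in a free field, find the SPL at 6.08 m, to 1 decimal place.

114.2 dB SPL

Inverse-square spreading gives ΔL = −20·log₁₀(d₂/d₁).
ΔL = −20·log₁₀(6.08/1.5) = -12.16 dB, so L₂ = 126.4 + (-12.16) = 114.2 dB SPL.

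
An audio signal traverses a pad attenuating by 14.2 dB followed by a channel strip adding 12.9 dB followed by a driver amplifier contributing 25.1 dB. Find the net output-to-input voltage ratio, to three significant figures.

15.5

Net gain = (−14.2) + 12.9 + 25.1 = 23.8 dB.
Voltage ratio = 10^(23.8/20) = 15.5.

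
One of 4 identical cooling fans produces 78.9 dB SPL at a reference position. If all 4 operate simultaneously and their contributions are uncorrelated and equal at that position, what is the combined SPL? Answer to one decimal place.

84.9 dB SPL

4 equal incoherent sources raise the level by 10·log₁₀(4) = 6.02 dB.
L_total = 78.9 + 6.02 = 84.9 dB SPL.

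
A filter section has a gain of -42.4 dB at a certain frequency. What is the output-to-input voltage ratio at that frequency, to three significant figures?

Voltage ratio = 10^(dB/20).
10^(-42.4/20) = 10^(-2.120) = 0.00759.

0.00759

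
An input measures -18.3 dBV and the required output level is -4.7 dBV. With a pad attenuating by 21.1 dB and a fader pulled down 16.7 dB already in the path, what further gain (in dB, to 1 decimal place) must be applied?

The required make-up gain is the shortfall in the dB sum.
G = -4.7 − (-18.3) + 21.1 + 16.7 = 51.4 dB.

51.4 dB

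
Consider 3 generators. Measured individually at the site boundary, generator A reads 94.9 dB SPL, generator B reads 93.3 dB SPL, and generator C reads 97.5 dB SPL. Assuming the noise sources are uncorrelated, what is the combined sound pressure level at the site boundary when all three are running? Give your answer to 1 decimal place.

100.4 dB SPL

Add the sources as powers (linear), then convert back to dB:
L_total = 10·log₁₀(10^(94.9/10) + 10^(93.3/10) + 10^(97.5/10)) = 10·log₁₀(10852000000) = 100.4 dB SPL.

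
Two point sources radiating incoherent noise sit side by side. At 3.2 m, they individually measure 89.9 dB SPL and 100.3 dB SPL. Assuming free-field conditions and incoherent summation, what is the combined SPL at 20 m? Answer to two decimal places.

84.76 dB SPL

Combined at 3.2 m: 10·log₁₀(10^(89.9/10)+10^(100.3/10)) = 100.679 dB SPL.
Then apply −20·log₁₀(20/3.2) = -15.918 dB → 84.76 dB SPL.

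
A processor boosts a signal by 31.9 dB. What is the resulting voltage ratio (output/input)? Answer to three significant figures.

Voltage ratio = 10^(dB/20).
10^(31.9/20) = 10^(1.595) = 39.4.

39.4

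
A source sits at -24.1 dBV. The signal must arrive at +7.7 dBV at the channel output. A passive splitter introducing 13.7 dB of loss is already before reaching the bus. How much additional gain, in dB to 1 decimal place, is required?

The required make-up gain is the shortfall in the dB sum.
G = +7.7 − (-24.1) + 13.7 = 45.5 dB.

45.5 dB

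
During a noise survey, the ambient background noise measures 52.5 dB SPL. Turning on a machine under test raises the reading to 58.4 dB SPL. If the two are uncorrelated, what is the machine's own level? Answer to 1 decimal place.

57.1 dB SPL

Subtract intensities: L_src = 10·log₁₀(10^(L_total/10) − 10^(L_bg/10)).
L_src = 10·log₁₀(10^(58.4/10) − 10^(52.5/10)) = 10·log₁₀(514000) = 57.1 dB SPL.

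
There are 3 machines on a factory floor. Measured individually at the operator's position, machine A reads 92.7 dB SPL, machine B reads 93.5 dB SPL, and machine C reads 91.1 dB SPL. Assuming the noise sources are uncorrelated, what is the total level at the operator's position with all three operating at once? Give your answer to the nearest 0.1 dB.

97.3 dB SPL

Incoherent sources sum as intensities:
L_total = 10·log₁₀(10^(92.7/10) + 10^(93.5/10) + 10^(91.1/10)) = 10·log₁₀(5389000000) = 97.3 dB SPL.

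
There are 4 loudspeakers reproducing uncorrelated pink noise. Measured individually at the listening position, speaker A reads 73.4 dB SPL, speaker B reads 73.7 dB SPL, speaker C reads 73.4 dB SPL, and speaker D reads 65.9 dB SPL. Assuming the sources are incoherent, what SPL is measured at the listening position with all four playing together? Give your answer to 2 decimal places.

78.52 dB SPL

Uncorrelated sources add in intensity (power), not in dB.
L_total = 10·log₁₀(10^(73.4/10) + 10^(73.7/10) + 10^(73.4/10) + 10^(65.9/10)) = 10·log₁₀(71090000) = 78.52 dB SPL.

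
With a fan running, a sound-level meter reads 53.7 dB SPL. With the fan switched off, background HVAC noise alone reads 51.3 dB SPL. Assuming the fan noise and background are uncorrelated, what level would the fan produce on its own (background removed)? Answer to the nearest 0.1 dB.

Remove the background by subtracting linear intensities:
L_src = 10·log₁₀(10^(53.7/10) − 10^(51.3/10)) = 10·log₁₀(99530) = 50.0 dB SPL.

50.0 dB SPL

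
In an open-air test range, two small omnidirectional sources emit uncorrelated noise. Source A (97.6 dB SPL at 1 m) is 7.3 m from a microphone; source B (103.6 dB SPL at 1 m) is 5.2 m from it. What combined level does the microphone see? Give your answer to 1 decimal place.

At the listener: L_A = 97.6 − 20·log₁₀(7.3) = 80.33 dB; L_B = 103.6 − 20·log₁₀(5.2) = 89.28 dB.
Combined: 10·log₁₀(10^(80.33/10)+10^(89.28/10)) = 89.8 dB SPL.

89.8 dB SPL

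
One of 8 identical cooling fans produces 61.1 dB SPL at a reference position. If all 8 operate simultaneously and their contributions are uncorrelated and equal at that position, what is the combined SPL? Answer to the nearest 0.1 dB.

70.1 dB SPL

8 equal incoherent sources raise the level by 10·log₁₀(8) = 9.03 dB.
L_total = 61.1 + 9.03 = 70.1 dB SPL.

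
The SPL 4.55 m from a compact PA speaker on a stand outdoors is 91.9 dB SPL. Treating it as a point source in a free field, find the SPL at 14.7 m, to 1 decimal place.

Inverse-square spreading gives ΔL = −20·log₁₀(d₂/d₁).
ΔL = −20·log₁₀(14.7/4.55) = -10.19 dB, so L₂ = 91.9 + (-10.19) = 81.7 dB SPL.

81.7 dB SPL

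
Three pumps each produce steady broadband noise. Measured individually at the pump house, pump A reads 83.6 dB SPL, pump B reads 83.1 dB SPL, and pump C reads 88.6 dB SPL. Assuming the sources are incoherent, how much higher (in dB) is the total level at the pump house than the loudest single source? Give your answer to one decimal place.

Uncorrelated sources add in intensity (power), not in dB.
L_total = 10·log₁₀(10^(83.6/10) + 10^(83.1/10) + 10^(88.6/10)) = 90.64 dB SPL.
Excess over the loudest (88.6 dB): 90.64 − 88.6 = 2.0 dB.

2.0 dB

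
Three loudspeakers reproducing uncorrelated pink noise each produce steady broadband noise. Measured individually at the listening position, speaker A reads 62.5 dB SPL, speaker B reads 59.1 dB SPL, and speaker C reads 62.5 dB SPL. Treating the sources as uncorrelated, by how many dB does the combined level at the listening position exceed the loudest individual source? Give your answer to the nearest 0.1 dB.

Incoherent sources sum as intensities:
L_total = 10·log₁₀(10^(62.5/10) + 10^(59.1/10) + 10^(62.5/10)) = 66.40 dB SPL.
Excess over the loudest (62.5 dB): 66.40 − 62.5 = 3.9 dB.

3.9 dB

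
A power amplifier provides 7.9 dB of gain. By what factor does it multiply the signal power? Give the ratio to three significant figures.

Power ratio = 10^(dB/10).
10^(7.9/10) = 10^(0.7900) = 6.17.

6.17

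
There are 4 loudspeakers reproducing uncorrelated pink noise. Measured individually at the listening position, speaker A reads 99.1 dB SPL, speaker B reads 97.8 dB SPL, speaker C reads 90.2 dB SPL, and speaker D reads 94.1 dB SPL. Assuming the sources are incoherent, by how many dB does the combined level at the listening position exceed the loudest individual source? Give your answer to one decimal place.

3.4 dB

Incoherent sources sum as intensities:
L_total = 10·log₁₀(10^(99.1/10) + 10^(97.8/10) + 10^(90.2/10) + 10^(94.1/10)) = 102.50 dB SPL.
Excess over the loudest (99.1 dB): 102.50 − 99.1 = 3.4 dB.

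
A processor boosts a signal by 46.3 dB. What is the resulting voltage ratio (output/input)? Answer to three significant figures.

Voltage ratio = 10^(dB/20).
10^(46.3/20) = 10^(2.315) = 207.

207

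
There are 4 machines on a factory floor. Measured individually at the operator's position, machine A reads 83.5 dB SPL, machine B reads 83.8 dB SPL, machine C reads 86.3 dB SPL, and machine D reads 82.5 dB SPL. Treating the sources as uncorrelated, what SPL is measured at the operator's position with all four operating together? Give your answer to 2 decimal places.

Add the sources as powers (linear), then convert back to dB:
L_total = 10·log₁₀(10^(83.5/10) + 10^(83.8/10) + 10^(86.3/10) + 10^(82.5/10)) = 10·log₁₀(1068000000) = 90.29 dB SPL.

90.29 dB SPL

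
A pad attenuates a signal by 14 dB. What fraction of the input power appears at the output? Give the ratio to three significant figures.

Power ratio = 10^(dB/10).
10^(-14/10) = 10^(-1.400) = 0.0398.

0.0398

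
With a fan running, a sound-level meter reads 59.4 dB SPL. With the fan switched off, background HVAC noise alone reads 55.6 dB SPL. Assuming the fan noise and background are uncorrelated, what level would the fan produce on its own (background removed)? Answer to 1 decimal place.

Remove the background by subtracting linear intensities:
L_src = 10·log₁₀(10^(59.4/10) − 10^(55.6/10)) = 10·log₁₀(507900) = 57.1 dB SPL.

57.1 dB SPL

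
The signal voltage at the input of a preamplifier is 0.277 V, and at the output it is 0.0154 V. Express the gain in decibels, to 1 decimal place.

-25.1 dB

Voltage is an amplitude quantity, so gain = 20·log₁₀(V_out/V_in).
20·log₁₀(0.0154/0.277) = 20·log₁₀(0.05560) = -25.1 dB.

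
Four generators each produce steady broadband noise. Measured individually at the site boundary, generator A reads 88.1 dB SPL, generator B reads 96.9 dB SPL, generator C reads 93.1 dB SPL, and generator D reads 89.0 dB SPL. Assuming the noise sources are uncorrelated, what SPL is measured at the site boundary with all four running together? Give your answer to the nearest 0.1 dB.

99.2 dB SPL

Add the sources as powers (linear), then convert back to dB:
L_total = 10·log₁₀(10^(88.1/10) + 10^(96.9/10) + 10^(93.1/10) + 10^(89.0/10)) = 10·log₁₀(8380000000) = 99.2 dB SPL.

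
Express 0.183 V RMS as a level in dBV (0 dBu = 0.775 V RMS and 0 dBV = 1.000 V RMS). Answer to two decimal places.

-14.75 dBV

dBV = 20·log₁₀(V / 1.000 V).
20·log₁₀(0.183/1.000) = -14.75 dBV.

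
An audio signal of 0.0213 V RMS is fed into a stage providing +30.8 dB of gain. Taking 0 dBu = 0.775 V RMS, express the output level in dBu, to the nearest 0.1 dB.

-0.4 dBu

Input level: 20·log₁₀(0.0213/0.775) = -31.22 dBu.
Output: -31.22 + 30.8 = -0.4 dBu.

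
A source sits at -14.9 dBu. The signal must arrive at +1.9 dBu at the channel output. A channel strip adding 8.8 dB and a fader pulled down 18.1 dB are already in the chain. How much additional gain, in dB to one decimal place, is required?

The required make-up gain is the shortfall in the dB sum.
G = +1.9 − (-14.9) − 8.8 + 18.1 = 26.1 dB.

26.1 dB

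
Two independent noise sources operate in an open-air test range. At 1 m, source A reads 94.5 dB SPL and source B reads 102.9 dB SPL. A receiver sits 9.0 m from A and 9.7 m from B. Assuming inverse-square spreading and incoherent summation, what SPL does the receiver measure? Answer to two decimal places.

83.84 dB SPL

At the listener: L_A = 94.5 − 20·log₁₀(9.0) = 75.415 dB; L_B = 102.9 − 20·log₁₀(9.7) = 83.165 dB.
Combined: 10·log₁₀(10^(75.415/10)+10^(83.165/10)) = 83.84 dB SPL.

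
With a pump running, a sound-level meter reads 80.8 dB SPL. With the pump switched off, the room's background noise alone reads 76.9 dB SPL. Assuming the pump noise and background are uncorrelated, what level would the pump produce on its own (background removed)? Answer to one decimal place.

78.5 dB SPL

Subtract intensities: L_src = 10·log₁₀(10^(L_total/10) − 10^(L_bg/10)).
L_src = 10·log₁₀(10^(80.8/10) − 10^(76.9/10)) = 10·log₁₀(71250000) = 78.5 dB SPL.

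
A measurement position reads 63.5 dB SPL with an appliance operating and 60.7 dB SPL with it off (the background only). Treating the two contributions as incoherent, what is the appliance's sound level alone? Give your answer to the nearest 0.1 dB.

60.3 dB SPL

Remove the background by subtracting linear intensities:
L_src = 10·log₁₀(10^(63.5/10) − 10^(60.7/10)) = 10·log₁₀(1064000) = 60.3 dB SPL.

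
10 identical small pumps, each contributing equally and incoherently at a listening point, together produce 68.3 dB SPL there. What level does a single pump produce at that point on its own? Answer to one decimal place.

10 equal incoherent sources add 10·log₁₀(10) = 10.00 dB over one source.
L_one = 68.3 − 10.00 = 58.3 dB SPL.

58.3 dB SPL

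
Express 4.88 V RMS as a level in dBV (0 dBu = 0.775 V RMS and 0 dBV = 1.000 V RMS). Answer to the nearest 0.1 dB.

+13.8 dBV

dBV = 20·log₁₀(V / 1.000 V).
20·log₁₀(4.88/1.000) = +13.8 dBV.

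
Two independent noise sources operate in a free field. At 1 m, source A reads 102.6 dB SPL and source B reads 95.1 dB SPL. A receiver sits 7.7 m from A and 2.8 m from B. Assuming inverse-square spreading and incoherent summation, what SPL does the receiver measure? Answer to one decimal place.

88.6 dB SPL

At the listener: L_A = 102.6 − 20·log₁₀(7.7) = 84.87 dB; L_B = 95.1 − 20·log₁₀(2.8) = 86.16 dB.
Combined: 10·log₁₀(10^(84.87/10)+10^(86.16/10)) = 88.6 dB SPL.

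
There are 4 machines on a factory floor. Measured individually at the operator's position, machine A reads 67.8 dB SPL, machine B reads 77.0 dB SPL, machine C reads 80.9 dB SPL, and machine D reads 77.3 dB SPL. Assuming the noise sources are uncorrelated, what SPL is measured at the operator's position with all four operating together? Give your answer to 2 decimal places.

83.67 dB SPL

Add the sources as powers (linear), then convert back to dB:
L_total = 10·log₁₀(10^(67.8/10) + 10^(77.0/10) + 10^(80.9/10) + 10^(77.3/10)) = 10·log₁₀(232900000) = 83.67 dB SPL.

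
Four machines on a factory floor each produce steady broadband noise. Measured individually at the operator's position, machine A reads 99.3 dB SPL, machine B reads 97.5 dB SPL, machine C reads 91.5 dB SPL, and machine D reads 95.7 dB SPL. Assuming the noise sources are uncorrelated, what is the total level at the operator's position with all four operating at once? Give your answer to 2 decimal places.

102.85 dB SPL

Uncorrelated sources add in intensity (power), not in dB.
L_total = 10·log₁₀(10^(99.3/10) + 10^(97.5/10) + 10^(91.5/10) + 10^(95.7/10)) = 10·log₁₀(19263000000) = 102.85 dB SPL.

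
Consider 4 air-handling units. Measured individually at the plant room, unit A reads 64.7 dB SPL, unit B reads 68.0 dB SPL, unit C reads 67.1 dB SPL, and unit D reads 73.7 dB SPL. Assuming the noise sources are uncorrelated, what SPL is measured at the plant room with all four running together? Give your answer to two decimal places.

Uncorrelated sources add in intensity (power), not in dB.
L_total = 10·log₁₀(10^(64.7/10) + 10^(68.0/10) + 10^(67.1/10) + 10^(73.7/10)) = 10·log₁₀(37830000) = 75.78 dB SPL.

75.78 dB SPL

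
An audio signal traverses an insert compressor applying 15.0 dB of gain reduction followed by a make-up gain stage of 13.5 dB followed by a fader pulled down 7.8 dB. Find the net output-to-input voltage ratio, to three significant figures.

Net gain = (−15.0) + 13.5 + (−7.8) = -9.3 dB.
Voltage ratio = 10^(-9.3/20) = 0.343.

0.343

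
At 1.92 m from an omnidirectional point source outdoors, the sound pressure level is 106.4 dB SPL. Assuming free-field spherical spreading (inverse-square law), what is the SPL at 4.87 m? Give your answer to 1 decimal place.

Inverse-square spreading gives ΔL = −20·log₁₀(d₂/d₁).
ΔL = −20·log₁₀(4.87/1.92) = -8.08 dB, so L₂ = 106.4 + (-8.08) = 98.3 dB SPL.

98.3 dB SPL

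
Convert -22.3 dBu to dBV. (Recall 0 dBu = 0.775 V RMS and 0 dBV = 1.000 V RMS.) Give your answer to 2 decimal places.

The offset between the scales is 20·log₁₀(0.775/1.000) = −2.214 dB.
So dBV = -22.3 − 2.214 = -24.51 dBV.

-24.51 dBV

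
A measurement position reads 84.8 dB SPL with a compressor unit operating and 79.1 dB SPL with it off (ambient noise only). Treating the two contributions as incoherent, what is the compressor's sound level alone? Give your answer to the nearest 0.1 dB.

Background correction is a power subtraction:
L_src = 10·log₁₀(10^(84.8/10) − 10^(79.1/10)) = 10·log₁₀(220700000) = 83.4 dB SPL.

83.4 dB SPL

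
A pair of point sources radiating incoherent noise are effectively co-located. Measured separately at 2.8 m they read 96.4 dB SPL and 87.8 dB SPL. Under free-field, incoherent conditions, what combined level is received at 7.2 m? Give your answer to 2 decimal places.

88.76 dB SPL

Combined at 2.8 m: 10·log₁₀(10^(96.4/10)+10^(87.8/10)) = 96.962 dB SPL.
Then apply −20·log₁₀(7.2/2.8) = -8.203 dB → 88.76 dB SPL.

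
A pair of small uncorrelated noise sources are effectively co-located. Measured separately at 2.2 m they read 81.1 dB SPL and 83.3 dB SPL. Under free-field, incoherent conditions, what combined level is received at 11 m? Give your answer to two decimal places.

71.37 dB SPL

Combined at 2.2 m: 10·log₁₀(10^(81.1/10)+10^(83.3/10)) = 85.348 dB SPL.
Then apply −20·log₁₀(11/2.2) = -13.979 dB → 71.37 dB SPL.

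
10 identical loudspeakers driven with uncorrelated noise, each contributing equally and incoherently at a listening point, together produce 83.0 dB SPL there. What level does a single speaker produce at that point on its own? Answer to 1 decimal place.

73.0 dB SPL

10 equal incoherent sources add 10·log₁₀(10) = 10.00 dB over one source.
L_one = 83.0 − 10.00 = 73.0 dB SPL.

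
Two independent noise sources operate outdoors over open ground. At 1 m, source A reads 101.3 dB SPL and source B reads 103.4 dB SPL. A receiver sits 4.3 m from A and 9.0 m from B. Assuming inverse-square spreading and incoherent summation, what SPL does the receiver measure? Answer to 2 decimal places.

At the listener: L_A = 101.3 − 20·log₁₀(4.3) = 88.631 dB; L_B = 103.4 − 20·log₁₀(9.0) = 84.315 dB.
Combined: 10·log₁₀(10^(88.631/10)+10^(84.315/10)) = 90.00 dB SPL.

90.00 dB SPL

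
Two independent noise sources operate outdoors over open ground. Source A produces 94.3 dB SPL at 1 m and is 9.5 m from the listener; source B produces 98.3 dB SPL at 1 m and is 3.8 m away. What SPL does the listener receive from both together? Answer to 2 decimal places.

At the listener: L_A = 94.3 − 20·log₁₀(9.5) = 74.746 dB; L_B = 98.3 − 20·log₁₀(3.8) = 86.704 dB.
Combined: 10·log₁₀(10^(74.746/10)+10^(86.704/10)) = 86.97 dB SPL.

86.97 dB SPL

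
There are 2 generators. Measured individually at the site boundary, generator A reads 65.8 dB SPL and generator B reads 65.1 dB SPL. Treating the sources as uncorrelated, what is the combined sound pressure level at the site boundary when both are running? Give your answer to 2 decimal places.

Add the sources as powers (linear), then convert back to dB:
L_total = 10·log₁₀(10^(65.8/10) + 10^(65.1/10)) = 10·log₁₀(7038000) = 68.47 dB SPL.

68.47 dB SPL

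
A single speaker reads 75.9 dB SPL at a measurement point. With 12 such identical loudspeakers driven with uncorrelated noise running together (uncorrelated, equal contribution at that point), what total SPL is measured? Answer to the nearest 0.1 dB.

86.7 dB SPL

12 equal incoherent sources raise the level by 10·log₁₀(12) = 10.79 dB.
L_total = 75.9 + 10.79 = 86.7 dB SPL.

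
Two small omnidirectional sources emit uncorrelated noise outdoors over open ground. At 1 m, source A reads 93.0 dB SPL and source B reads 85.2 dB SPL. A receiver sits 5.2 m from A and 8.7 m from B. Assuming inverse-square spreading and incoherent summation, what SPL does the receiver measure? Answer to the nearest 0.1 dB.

At the listener: L_A = 93.0 − 20·log₁₀(5.2) = 78.68 dB; L_B = 85.2 − 20·log₁₀(8.7) = 66.41 dB.
Combined: 10·log₁₀(10^(78.68/10)+10^(66.41/10)) = 78.9 dB SPL.

78.9 dB SPL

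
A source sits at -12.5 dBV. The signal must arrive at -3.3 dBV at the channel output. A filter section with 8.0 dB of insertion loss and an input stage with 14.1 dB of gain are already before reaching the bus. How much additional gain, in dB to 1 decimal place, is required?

3.1 dB

The required make-up gain is the shortfall in the dB sum.
G = -3.3 − (-12.5) + 8.0 − 14.1 = 3.1 dB.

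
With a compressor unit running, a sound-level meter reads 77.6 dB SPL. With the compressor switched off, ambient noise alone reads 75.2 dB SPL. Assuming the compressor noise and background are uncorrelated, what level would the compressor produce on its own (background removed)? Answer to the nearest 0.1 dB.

73.9 dB SPL

Remove the background by subtracting linear intensities:
L_src = 10·log₁₀(10^(77.6/10) − 10^(75.2/10)) = 10·log₁₀(24430000) = 73.9 dB SPL.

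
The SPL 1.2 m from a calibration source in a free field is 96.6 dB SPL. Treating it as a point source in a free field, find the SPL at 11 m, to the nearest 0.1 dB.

Inverse-square spreading gives ΔL = −20·log₁₀(d₂/d₁).
ΔL = −20·log₁₀(11/1.2) = -19.24 dB, so L₂ = 96.6 + (-19.24) = 77.4 dB SPL.

77.4 dB SPL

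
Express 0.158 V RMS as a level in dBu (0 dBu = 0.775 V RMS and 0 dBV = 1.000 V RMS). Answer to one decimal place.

dBu = 20·log₁₀(V / 0.775 V).
20·log₁₀(0.158/0.775) = -13.8 dBu.

-13.8 dBu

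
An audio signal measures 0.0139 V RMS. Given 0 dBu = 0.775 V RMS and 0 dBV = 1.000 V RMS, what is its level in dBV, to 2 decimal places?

-37.14 dBV

dBV = 20·log₁₀(V / 1.000 V).
20·log₁₀(0.0139/1.000) = -37.14 dBV.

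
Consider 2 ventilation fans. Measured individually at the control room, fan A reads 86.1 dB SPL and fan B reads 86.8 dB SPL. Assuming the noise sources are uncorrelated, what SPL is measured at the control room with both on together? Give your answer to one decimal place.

89.5 dB SPL

Add the sources as powers (linear), then convert back to dB:
L_total = 10·log₁₀(10^(86.1/10) + 10^(86.8/10)) = 10·log₁₀(886000000) = 89.5 dB SPL.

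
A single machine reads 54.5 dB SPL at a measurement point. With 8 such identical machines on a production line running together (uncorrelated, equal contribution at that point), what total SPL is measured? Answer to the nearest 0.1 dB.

8 equal incoherent sources raise the level by 10·log₁₀(8) = 9.03 dB.
L_total = 54.5 + 9.03 = 63.5 dB SPL.

63.5 dB SPL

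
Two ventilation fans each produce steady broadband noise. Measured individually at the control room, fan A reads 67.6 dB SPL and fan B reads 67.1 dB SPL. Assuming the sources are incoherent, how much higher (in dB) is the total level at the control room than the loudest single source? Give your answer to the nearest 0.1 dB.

Incoherent sources sum as intensities:
L_total = 10·log₁₀(10^(67.6/10) + 10^(67.1/10)) = 70.37 dB SPL.
Excess over the loudest (67.6 dB): 70.37 − 67.6 = 2.8 dB.

2.8 dB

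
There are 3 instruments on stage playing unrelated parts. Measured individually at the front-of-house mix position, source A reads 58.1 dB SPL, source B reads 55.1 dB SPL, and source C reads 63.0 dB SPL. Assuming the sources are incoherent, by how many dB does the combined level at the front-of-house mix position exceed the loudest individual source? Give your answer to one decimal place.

Add the sources as powers (linear), then convert back to dB:
L_total = 10·log₁₀(10^(58.1/10) + 10^(55.1/10) + 10^(63.0/10)) = 64.72 dB SPL.
Excess over the loudest (63.0 dB): 64.72 − 63.0 = 1.7 dB.

1.7 dB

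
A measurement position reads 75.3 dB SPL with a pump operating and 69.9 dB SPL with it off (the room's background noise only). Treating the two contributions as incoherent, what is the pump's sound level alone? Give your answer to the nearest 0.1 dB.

73.8 dB SPL

Subtract intensities: L_src = 10·log₁₀(10^(L_total/10) − 10^(L_bg/10)).
L_src = 10·log₁₀(10^(75.3/10) − 10^(69.9/10)) = 10·log₁₀(24110000) = 73.8 dB SPL.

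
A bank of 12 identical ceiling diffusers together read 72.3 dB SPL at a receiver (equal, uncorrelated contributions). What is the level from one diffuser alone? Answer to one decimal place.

61.5 dB SPL

12 equal incoherent sources add 10·log₁₀(12) = 10.79 dB over one source.
L_one = 72.3 − 10.79 = 61.5 dB SPL.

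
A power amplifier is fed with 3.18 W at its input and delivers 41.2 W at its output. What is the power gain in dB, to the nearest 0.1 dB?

11.1 dB

Power is a power quantity, so gain = 10·log₁₀(P_out/P_in).
10·log₁₀(41.2/3.18) = 10·log₁₀(12.96) = 11.1 dB.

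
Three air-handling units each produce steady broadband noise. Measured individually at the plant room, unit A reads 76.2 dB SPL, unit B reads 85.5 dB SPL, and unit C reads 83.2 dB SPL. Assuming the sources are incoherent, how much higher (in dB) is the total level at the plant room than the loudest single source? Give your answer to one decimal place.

Add the sources as powers (linear), then convert back to dB:
L_total = 10·log₁₀(10^(76.2/10) + 10^(85.5/10) + 10^(83.2/10)) = 87.82 dB SPL.
Excess over the loudest (85.5 dB): 87.82 − 85.5 = 2.3 dB.

2.3 dB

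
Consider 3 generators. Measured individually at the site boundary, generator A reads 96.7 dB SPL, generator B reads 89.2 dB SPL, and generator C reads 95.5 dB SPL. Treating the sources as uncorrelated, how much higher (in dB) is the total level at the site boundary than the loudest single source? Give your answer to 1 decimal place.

2.9 dB

Add the sources as powers (linear), then convert back to dB:
L_total = 10·log₁₀(10^(96.7/10) + 10^(89.2/10) + 10^(95.5/10)) = 99.57 dB SPL.
Excess over the loudest (96.7 dB): 99.57 − 96.7 = 2.9 dB.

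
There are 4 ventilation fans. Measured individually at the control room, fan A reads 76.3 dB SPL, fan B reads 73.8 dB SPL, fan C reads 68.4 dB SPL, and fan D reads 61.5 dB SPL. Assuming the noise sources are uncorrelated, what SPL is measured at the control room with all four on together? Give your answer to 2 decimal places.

78.75 dB SPL

Incoherent sources sum as intensities:
L_total = 10·log₁₀(10^(76.3/10) + 10^(73.8/10) + 10^(68.4/10) + 10^(61.5/10)) = 10·log₁₀(74980000) = 78.75 dB SPL.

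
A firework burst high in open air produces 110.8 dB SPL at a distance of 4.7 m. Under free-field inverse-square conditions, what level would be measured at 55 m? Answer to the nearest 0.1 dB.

Free-field point source: level drops by 20·log₁₀ of the distance ratio.
ΔL = −20·log₁₀(55/4.7) = -21.37 dB, so L₂ = 110.8 + (-21.37) = 89.4 dB SPL.

89.4 dB SPL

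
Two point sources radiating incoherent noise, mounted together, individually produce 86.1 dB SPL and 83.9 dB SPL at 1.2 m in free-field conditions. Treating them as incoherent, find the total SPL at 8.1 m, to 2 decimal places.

Combined at 1.2 m: 10·log₁₀(10^(86.1/10)+10^(83.9/10)) = 88.148 dB SPL.
Then apply −20·log₁₀(8.1/1.2) = -16.586 dB → 71.56 dB SPL.

71.56 dB SPL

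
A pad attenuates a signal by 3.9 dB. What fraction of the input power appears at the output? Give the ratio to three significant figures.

Power ratio = 10^(dB/10).
10^(-3.9/10) = 10^(-0.3900) = 0.407.

0.407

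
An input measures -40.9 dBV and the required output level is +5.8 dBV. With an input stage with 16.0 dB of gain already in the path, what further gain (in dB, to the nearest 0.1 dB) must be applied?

30.7 dB

The required make-up gain is the shortfall in the dB sum.
G = +5.8 − (-40.9) − 16.0 = 30.7 dB.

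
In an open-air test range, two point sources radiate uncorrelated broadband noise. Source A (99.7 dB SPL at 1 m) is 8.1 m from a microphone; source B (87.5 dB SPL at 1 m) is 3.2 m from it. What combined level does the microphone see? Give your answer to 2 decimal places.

At the listener: L_A = 99.7 − 20·log₁₀(8.1) = 81.530 dB; L_B = 87.5 − 20·log₁₀(3.2) = 77.397 dB.
Combined: 10·log₁₀(10^(81.530/10)+10^(77.397/10)) = 82.95 dB SPL.

82.95 dB SPL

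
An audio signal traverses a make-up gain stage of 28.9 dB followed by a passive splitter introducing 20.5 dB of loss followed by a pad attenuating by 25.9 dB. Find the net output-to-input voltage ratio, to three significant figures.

Net gain = 28.9 + (−20.5) + (−25.9) = -17.5 dB.
Voltage ratio = 10^(-17.5/20) = 0.133.

0.133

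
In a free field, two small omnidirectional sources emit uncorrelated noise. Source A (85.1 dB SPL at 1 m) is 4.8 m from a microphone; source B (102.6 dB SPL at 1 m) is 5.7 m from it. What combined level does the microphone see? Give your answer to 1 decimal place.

87.6 dB SPL

At the listener: L_A = 85.1 − 20·log₁₀(4.8) = 71.48 dB; L_B = 102.6 − 20·log₁₀(5.7) = 87.48 dB.
Combined: 10·log₁₀(10^(71.48/10)+10^(87.48/10)) = 87.6 dB SPL.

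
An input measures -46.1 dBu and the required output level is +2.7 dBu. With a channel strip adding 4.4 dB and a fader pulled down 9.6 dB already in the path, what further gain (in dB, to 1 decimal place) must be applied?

The required make-up gain is the shortfall in the dB sum.
G = +2.7 − (-46.1) − 4.4 + 9.6 = 54.0 dB.

54.0 dB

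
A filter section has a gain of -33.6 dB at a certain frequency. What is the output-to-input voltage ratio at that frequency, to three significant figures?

0.0209

Voltage ratio = 10^(dB/20).
10^(-33.6/20) = 10^(-1.680) = 0.0209.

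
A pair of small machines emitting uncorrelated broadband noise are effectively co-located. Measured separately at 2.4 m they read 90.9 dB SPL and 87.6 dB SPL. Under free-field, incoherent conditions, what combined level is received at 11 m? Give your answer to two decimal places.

79.34 dB SPL

Combined at 2.4 m: 10·log₁₀(10^(90.9/10)+10^(87.6/10)) = 92.566 dB SPL.
Then apply −20·log₁₀(11/2.4) = -13.224 dB → 79.34 dB SPL.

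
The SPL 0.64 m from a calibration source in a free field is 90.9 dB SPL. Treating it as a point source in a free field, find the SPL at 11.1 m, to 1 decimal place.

Free-field point source: level drops by 20·log₁₀ of the distance ratio.
ΔL = −20·log₁₀(11.1/0.64) = -24.78 dB, so L₂ = 90.9 + (-24.78) = 66.1 dB SPL.

66.1 dB SPL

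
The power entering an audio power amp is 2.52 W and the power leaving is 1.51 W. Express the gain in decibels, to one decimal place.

Power ratio → dB uses the 10·log₁₀ form:
10·log₁₀(1.51/2.52) = 10·log₁₀(0.5992) = -2.2 dB.

-2.2 dB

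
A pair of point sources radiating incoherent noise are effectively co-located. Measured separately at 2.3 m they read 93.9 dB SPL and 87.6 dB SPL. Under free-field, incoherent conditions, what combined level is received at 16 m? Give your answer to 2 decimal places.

Combined at 2.3 m: 10·log₁₀(10^(93.9/10)+10^(87.6/10)) = 94.815 dB SPL.
Then apply −20·log₁₀(16/2.3) = -16.848 dB → 77.97 dB SPL.

77.97 dB SPL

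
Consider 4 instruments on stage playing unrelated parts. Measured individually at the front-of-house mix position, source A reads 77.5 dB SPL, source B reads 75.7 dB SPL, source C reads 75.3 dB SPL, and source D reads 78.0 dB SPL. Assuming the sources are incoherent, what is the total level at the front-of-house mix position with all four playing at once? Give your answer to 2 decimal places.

82.80 dB SPL

Incoherent sources sum as intensities:
L_total = 10·log₁₀(10^(77.5/10) + 10^(75.7/10) + 10^(75.3/10) + 10^(78.0/10)) = 10·log₁₀(190400000) = 82.80 dB SPL.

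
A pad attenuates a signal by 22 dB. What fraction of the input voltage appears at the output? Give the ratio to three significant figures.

Voltage ratio = 10^(dB/20).
10^(-22/20) = 10^(-1.100) = 0.0794.

0.0794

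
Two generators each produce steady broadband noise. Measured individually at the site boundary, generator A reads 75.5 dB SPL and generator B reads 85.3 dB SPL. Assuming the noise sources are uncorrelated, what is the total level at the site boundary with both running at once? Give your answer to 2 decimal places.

Uncorrelated sources add in intensity (power), not in dB.
L_total = 10·log₁₀(10^(75.5/10) + 10^(85.3/10)) = 10·log₁₀(374300000) = 85.73 dB SPL.

85.73 dB SPL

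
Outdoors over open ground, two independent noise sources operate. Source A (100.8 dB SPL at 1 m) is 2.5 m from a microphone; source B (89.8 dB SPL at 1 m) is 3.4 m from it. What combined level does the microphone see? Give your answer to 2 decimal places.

93.02 dB SPL

At the listener: L_A = 100.8 − 20·log₁₀(2.5) = 92.841 dB; L_B = 89.8 − 20·log₁₀(3.4) = 79.170 dB.
Combined: 10·log₁₀(10^(92.841/10)+10^(79.170/10)) = 93.02 dB SPL.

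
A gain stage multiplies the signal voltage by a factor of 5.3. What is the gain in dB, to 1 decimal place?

14.5 dB

Voltage ratio → dB uses the 20·log₁₀ form:
20·log₁₀(5.3) = 14.5 dB.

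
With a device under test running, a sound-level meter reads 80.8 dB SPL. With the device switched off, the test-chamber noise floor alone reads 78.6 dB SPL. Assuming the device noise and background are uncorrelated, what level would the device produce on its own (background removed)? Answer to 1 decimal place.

Remove the background by subtracting linear intensities:
L_src = 10·log₁₀(10^(80.8/10) − 10^(78.6/10)) = 10·log₁₀(47780000) = 76.8 dB SPL.

76.8 dB SPL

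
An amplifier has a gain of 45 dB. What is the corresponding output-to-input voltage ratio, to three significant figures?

Voltage ratio = 10^(dB/20).
10^(45/20) = 10^(2.250) = 178.

178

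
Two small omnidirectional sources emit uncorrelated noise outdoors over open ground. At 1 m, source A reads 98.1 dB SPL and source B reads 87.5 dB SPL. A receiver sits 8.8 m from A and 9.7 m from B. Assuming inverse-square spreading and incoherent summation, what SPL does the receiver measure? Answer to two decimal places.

79.51 dB SPL

At the listener: L_A = 98.1 − 20·log₁₀(8.8) = 79.210 dB; L_B = 87.5 − 20·log₁₀(9.7) = 67.765 dB.
Combined: 10·log₁₀(10^(79.210/10)+10^(67.765/10)) = 79.51 dB SPL.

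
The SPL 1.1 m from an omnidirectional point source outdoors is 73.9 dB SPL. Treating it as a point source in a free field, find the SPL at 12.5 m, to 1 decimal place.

52.8 dB SPL

For a point source in a free field, ΔL = −20·log₁₀(d₂/d₁).
ΔL = −20·log₁₀(12.5/1.1) = -21.11 dB, so L₂ = 73.9 + (-21.11) = 52.8 dB SPL.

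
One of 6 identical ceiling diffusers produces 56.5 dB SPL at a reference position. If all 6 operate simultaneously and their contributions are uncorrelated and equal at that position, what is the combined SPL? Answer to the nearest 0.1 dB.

64.3 dB SPL

6 equal incoherent sources raise the level by 10·log₁₀(6) = 7.78 dB.
L_total = 56.5 + 7.78 = 64.3 dB SPL.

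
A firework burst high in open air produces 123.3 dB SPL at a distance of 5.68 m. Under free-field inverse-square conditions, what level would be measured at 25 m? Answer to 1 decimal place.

For a point source in a free field, ΔL = −20·log₁₀(d₂/d₁).
ΔL = −20·log₁₀(25/5.68) = -12.87 dB, so L₂ = 123.3 + (-12.87) = 110.4 dB SPL.

110.4 dB SPL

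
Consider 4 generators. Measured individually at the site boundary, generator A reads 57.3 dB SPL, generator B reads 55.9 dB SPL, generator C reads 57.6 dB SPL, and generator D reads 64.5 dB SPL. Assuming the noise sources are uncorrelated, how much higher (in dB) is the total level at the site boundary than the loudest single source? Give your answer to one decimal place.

1.9 dB

Uncorrelated sources add in intensity (power), not in dB.
L_total = 10·log₁₀(10^(57.3/10) + 10^(55.9/10) + 10^(57.6/10) + 10^(64.5/10)) = 66.35 dB SPL.
Excess over the loudest (64.5 dB): 66.35 − 64.5 = 1.9 dB.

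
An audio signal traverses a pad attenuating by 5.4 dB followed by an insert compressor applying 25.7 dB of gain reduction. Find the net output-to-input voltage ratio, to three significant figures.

Net gain = (−5.4) + (−25.7) = -31.1 dB.
Voltage ratio = 10^(-31.1/20) = 0.0279.

0.0279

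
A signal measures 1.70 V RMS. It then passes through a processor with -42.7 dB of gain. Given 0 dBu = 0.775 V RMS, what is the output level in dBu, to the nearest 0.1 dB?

-35.9 dBu

Input level: 20·log₁₀(1.70/0.775) = 6.82 dBu.
Output: 6.82 − 42.7 = -35.9 dBu.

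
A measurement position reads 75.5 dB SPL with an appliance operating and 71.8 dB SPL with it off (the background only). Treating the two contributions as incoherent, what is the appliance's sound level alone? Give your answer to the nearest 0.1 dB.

Subtract intensities: L_src = 10·log₁₀(10^(L_total/10) − 10^(L_bg/10)).
L_src = 10·log₁₀(10^(75.5/10) − 10^(71.8/10)) = 10·log₁₀(20350000) = 73.1 dB SPL.

73.1 dB SPL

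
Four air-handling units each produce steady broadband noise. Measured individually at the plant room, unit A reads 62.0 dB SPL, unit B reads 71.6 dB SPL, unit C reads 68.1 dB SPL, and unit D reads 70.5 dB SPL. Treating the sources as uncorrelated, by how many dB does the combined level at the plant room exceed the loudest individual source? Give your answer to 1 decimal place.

Incoherent sources sum as intensities:
L_total = 10·log₁₀(10^(62.0/10) + 10^(71.6/10) + 10^(68.1/10) + 10^(70.5/10)) = 75.28 dB SPL.
Excess over the loudest (71.6 dB): 75.28 − 71.6 = 3.7 dB.

3.7 dB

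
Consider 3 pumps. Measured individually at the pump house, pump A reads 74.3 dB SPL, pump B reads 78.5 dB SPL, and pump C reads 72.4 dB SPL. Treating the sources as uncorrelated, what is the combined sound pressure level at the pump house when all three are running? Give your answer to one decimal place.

Add the sources as powers (linear), then convert back to dB:
L_total = 10·log₁₀(10^(74.3/10) + 10^(78.5/10) + 10^(72.4/10)) = 10·log₁₀(115100000) = 80.6 dB SPL.

80.6 dB SPL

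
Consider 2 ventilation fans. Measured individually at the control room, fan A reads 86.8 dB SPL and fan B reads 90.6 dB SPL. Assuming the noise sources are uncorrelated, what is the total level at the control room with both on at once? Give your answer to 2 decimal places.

92.11 dB SPL

Uncorrelated sources add in intensity (power), not in dB.
L_total = 10·log₁₀(10^(86.8/10) + 10^(90.6/10)) = 10·log₁₀(1627000000) = 92.11 dB SPL.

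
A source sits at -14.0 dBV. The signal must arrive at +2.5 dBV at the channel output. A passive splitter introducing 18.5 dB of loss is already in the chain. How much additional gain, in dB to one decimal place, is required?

The required make-up gain is the shortfall in the dB sum.
G = +2.5 − (-14.0) + 18.5 = 35.0 dB.

35.0 dB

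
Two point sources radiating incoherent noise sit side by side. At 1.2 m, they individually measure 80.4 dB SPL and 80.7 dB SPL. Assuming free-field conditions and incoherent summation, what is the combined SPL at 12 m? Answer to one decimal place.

63.6 dB SPL

Combined at 1.2 m: 10·log₁₀(10^(80.4/10)+10^(80.7/10)) = 83.56 dB SPL.
Then apply −20·log₁₀(12/1.2) = -20.00 dB → 63.6 dB SPL.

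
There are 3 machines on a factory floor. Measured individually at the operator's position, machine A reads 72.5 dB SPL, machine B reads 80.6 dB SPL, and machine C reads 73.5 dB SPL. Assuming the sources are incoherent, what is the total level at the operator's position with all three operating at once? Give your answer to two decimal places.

81.90 dB SPL

Incoherent sources sum as intensities:
L_total = 10·log₁₀(10^(72.5/10) + 10^(80.6/10) + 10^(73.5/10)) = 10·log₁₀(155000000) = 81.90 dB SPL.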